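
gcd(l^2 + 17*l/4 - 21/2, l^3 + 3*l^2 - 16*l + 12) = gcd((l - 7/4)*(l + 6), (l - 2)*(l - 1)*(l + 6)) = l + 6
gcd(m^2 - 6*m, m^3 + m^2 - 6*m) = m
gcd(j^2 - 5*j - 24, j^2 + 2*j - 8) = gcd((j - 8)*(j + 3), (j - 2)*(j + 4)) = 1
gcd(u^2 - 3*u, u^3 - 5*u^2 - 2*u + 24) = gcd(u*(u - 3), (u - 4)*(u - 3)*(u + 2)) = u - 3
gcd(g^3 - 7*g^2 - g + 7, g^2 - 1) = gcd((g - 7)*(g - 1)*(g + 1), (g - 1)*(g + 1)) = g^2 - 1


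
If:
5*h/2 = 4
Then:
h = 8/5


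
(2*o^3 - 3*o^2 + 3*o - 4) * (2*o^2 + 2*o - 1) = 4*o^5 - 2*o^4 - 2*o^3 + o^2 - 11*o + 4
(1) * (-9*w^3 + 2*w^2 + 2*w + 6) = -9*w^3 + 2*w^2 + 2*w + 6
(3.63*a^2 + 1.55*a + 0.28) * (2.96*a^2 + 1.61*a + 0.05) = 10.7448*a^4 + 10.4323*a^3 + 3.5058*a^2 + 0.5283*a + 0.014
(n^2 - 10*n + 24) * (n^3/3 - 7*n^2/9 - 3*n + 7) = n^5/3 - 37*n^4/9 + 115*n^3/9 + 55*n^2/3 - 142*n + 168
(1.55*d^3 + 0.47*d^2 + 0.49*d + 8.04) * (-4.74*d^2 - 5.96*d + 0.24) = -7.347*d^5 - 11.4658*d^4 - 4.7518*d^3 - 40.9172*d^2 - 47.8008*d + 1.9296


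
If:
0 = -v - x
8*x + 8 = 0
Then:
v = 1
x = -1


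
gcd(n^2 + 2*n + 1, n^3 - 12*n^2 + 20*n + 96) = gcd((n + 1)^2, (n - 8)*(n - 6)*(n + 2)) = 1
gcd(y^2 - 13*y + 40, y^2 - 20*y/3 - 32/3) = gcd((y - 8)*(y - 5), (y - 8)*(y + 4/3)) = y - 8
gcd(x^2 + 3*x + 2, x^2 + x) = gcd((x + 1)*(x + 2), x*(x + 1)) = x + 1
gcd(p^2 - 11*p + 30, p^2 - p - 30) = p - 6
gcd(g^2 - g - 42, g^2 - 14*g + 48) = 1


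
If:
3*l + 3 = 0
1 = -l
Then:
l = -1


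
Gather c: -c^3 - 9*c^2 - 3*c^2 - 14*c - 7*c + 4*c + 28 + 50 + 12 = -c^3 - 12*c^2 - 17*c + 90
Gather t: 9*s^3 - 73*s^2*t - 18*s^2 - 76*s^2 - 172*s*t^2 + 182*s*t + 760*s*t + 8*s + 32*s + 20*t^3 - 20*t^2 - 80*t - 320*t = 9*s^3 - 94*s^2 + 40*s + 20*t^3 + t^2*(-172*s - 20) + t*(-73*s^2 + 942*s - 400)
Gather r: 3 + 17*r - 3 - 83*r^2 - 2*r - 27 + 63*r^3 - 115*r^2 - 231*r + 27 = 63*r^3 - 198*r^2 - 216*r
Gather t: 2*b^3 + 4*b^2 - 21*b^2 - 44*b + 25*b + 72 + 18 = 2*b^3 - 17*b^2 - 19*b + 90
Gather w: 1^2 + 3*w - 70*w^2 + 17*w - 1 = -70*w^2 + 20*w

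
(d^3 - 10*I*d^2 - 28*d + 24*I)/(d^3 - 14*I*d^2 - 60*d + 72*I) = (d - 2*I)/(d - 6*I)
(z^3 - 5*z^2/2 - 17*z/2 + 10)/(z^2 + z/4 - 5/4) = 2*(2*z^2 - 3*z - 20)/(4*z + 5)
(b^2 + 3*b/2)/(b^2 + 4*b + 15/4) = 2*b/(2*b + 5)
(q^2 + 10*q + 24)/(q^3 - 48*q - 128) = (q + 6)/(q^2 - 4*q - 32)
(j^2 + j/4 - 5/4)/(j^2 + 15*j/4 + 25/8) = 2*(j - 1)/(2*j + 5)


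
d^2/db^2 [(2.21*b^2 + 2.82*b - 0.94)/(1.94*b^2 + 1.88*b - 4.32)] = (5.10607999999999*b^3 + 89.902704*b^2 + 121.232928*b + 105.893056)/(7.301384*b^6 + 21.226704*b^5 - 28.206048*b^4 - 87.890752*b^3 + 62.809344*b^2 + 105.255936*b - 80.621568)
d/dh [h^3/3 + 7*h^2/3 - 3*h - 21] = h^2 + 14*h/3 - 3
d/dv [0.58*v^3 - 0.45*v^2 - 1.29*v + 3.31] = 1.74*v^2 - 0.9*v - 1.29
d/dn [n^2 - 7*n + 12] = 2*n - 7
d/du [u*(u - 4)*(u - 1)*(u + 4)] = 4*u^3 - 3*u^2 - 32*u + 16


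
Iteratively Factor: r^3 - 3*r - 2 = (r + 1)*(r^2 - r - 2) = (r - 2)*(r + 1)*(r + 1)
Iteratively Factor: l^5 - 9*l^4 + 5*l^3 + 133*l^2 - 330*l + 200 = (l + 4)*(l^4 - 13*l^3 + 57*l^2 - 95*l + 50) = (l - 1)*(l + 4)*(l^3 - 12*l^2 + 45*l - 50) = (l - 5)*(l - 1)*(l + 4)*(l^2 - 7*l + 10) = (l - 5)*(l - 2)*(l - 1)*(l + 4)*(l - 5)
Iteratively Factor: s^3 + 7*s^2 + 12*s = (s + 4)*(s^2 + 3*s) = (s + 3)*(s + 4)*(s)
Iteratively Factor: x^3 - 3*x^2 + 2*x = (x - 2)*(x^2 - x) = (x - 2)*(x - 1)*(x)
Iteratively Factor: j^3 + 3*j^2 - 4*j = (j - 1)*(j^2 + 4*j) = j*(j - 1)*(j + 4)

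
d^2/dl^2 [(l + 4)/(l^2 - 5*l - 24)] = 2*((1 - 3*l)*(-l^2 + 5*l + 24) - (l + 4)*(2*l - 5)^2)/(-l^2 + 5*l + 24)^3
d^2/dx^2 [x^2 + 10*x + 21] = 2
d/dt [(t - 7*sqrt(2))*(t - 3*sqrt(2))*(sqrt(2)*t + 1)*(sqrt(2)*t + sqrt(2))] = 8*t^3 - 57*sqrt(2)*t^2 + 6*t^2 - 38*sqrt(2)*t + 128*t + 42*sqrt(2) + 64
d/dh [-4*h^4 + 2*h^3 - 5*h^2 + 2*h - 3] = -16*h^3 + 6*h^2 - 10*h + 2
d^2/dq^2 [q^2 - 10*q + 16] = 2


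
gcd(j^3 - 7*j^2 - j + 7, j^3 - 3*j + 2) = j - 1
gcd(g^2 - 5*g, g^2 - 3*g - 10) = g - 5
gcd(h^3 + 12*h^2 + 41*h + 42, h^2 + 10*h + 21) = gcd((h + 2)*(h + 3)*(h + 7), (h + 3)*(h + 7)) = h^2 + 10*h + 21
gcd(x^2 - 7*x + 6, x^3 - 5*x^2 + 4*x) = x - 1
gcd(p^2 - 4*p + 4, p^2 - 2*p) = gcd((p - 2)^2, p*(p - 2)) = p - 2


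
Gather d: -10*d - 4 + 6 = 2 - 10*d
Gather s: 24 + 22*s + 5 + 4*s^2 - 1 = 4*s^2 + 22*s + 28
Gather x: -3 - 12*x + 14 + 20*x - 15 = 8*x - 4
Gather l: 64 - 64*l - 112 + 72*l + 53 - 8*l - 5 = 0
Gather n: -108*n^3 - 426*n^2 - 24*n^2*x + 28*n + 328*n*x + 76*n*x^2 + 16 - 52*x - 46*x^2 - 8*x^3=-108*n^3 + n^2*(-24*x - 426) + n*(76*x^2 + 328*x + 28) - 8*x^3 - 46*x^2 - 52*x + 16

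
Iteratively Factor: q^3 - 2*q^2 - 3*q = (q + 1)*(q^2 - 3*q) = q*(q + 1)*(q - 3)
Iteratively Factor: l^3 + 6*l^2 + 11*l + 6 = (l + 1)*(l^2 + 5*l + 6) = (l + 1)*(l + 3)*(l + 2)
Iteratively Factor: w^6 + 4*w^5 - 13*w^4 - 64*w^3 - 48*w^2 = (w)*(w^5 + 4*w^4 - 13*w^3 - 64*w^2 - 48*w) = w*(w + 1)*(w^4 + 3*w^3 - 16*w^2 - 48*w) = w*(w + 1)*(w + 4)*(w^3 - w^2 - 12*w) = w^2*(w + 1)*(w + 4)*(w^2 - w - 12) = w^2*(w - 4)*(w + 1)*(w + 4)*(w + 3)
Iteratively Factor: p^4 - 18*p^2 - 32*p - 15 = (p + 1)*(p^3 - p^2 - 17*p - 15) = (p + 1)*(p + 3)*(p^2 - 4*p - 5) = (p + 1)^2*(p + 3)*(p - 5)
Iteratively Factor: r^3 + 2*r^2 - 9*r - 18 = (r + 2)*(r^2 - 9) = (r + 2)*(r + 3)*(r - 3)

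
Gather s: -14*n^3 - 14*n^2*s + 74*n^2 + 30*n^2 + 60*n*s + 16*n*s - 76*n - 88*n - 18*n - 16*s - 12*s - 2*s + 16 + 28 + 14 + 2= -14*n^3 + 104*n^2 - 182*n + s*(-14*n^2 + 76*n - 30) + 60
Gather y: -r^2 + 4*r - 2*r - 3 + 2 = -r^2 + 2*r - 1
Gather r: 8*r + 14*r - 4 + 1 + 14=22*r + 11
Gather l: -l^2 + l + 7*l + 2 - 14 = -l^2 + 8*l - 12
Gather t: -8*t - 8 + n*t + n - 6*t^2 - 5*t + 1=n - 6*t^2 + t*(n - 13) - 7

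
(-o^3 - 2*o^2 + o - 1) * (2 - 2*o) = 2*o^4 + 2*o^3 - 6*o^2 + 4*o - 2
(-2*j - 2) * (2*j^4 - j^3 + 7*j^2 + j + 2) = -4*j^5 - 2*j^4 - 12*j^3 - 16*j^2 - 6*j - 4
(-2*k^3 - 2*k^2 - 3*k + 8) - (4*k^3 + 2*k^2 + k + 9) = -6*k^3 - 4*k^2 - 4*k - 1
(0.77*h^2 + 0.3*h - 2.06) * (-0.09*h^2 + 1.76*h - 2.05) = -0.0693*h^4 + 1.3282*h^3 - 0.8651*h^2 - 4.2406*h + 4.223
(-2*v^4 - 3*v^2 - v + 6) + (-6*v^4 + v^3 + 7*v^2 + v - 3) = -8*v^4 + v^3 + 4*v^2 + 3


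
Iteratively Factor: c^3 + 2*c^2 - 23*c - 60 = (c - 5)*(c^2 + 7*c + 12) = (c - 5)*(c + 4)*(c + 3)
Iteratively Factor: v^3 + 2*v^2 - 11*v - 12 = (v - 3)*(v^2 + 5*v + 4) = (v - 3)*(v + 4)*(v + 1)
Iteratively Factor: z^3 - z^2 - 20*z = (z)*(z^2 - z - 20) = z*(z - 5)*(z + 4)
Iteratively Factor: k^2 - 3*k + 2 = (k - 1)*(k - 2)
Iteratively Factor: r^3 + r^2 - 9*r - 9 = (r + 1)*(r^2 - 9) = (r - 3)*(r + 1)*(r + 3)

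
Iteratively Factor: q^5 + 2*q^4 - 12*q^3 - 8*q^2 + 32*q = (q - 2)*(q^4 + 4*q^3 - 4*q^2 - 16*q) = q*(q - 2)*(q^3 + 4*q^2 - 4*q - 16) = q*(q - 2)^2*(q^2 + 6*q + 8) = q*(q - 2)^2*(q + 2)*(q + 4)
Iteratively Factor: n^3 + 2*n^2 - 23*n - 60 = (n - 5)*(n^2 + 7*n + 12) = (n - 5)*(n + 3)*(n + 4)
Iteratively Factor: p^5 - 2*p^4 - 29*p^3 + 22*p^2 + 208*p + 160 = (p + 1)*(p^4 - 3*p^3 - 26*p^2 + 48*p + 160) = (p + 1)*(p + 2)*(p^3 - 5*p^2 - 16*p + 80) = (p - 5)*(p + 1)*(p + 2)*(p^2 - 16) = (p - 5)*(p + 1)*(p + 2)*(p + 4)*(p - 4)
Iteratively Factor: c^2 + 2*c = (c)*(c + 2)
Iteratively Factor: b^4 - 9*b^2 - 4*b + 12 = (b + 2)*(b^3 - 2*b^2 - 5*b + 6) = (b + 2)^2*(b^2 - 4*b + 3) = (b - 3)*(b + 2)^2*(b - 1)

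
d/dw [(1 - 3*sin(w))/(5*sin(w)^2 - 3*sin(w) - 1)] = (15*sin(w)^2 - 10*sin(w) + 6)*cos(w)/(5*sin(w)^2 - 3*sin(w) - 1)^2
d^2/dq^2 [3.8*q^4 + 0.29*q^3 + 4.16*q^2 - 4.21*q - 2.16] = 45.6*q^2 + 1.74*q + 8.32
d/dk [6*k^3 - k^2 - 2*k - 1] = 18*k^2 - 2*k - 2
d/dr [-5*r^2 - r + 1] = -10*r - 1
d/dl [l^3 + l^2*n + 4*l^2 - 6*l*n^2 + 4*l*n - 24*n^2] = 3*l^2 + 2*l*n + 8*l - 6*n^2 + 4*n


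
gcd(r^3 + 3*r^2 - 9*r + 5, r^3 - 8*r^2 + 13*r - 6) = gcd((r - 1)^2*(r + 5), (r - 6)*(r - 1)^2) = r^2 - 2*r + 1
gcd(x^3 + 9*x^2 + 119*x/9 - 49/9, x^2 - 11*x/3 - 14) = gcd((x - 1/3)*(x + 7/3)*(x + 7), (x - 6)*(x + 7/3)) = x + 7/3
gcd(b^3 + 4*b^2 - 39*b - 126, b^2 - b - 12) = b + 3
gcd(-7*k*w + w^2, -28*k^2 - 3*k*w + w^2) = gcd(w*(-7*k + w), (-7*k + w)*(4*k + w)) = -7*k + w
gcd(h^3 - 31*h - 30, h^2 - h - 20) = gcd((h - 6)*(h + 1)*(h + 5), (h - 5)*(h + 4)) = 1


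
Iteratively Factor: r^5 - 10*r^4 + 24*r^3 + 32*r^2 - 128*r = (r - 4)*(r^4 - 6*r^3 + 32*r) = (r - 4)^2*(r^3 - 2*r^2 - 8*r) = (r - 4)^2*(r + 2)*(r^2 - 4*r) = r*(r - 4)^2*(r + 2)*(r - 4)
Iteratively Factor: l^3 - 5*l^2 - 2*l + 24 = (l - 3)*(l^2 - 2*l - 8) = (l - 4)*(l - 3)*(l + 2)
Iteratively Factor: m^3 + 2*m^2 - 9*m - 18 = (m + 3)*(m^2 - m - 6) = (m - 3)*(m + 3)*(m + 2)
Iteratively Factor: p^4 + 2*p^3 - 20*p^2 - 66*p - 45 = (p - 5)*(p^3 + 7*p^2 + 15*p + 9) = (p - 5)*(p + 3)*(p^2 + 4*p + 3) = (p - 5)*(p + 1)*(p + 3)*(p + 3)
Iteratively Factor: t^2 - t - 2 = (t - 2)*(t + 1)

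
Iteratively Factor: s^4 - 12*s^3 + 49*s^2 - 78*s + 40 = (s - 2)*(s^3 - 10*s^2 + 29*s - 20) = (s - 5)*(s - 2)*(s^2 - 5*s + 4) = (s - 5)*(s - 4)*(s - 2)*(s - 1)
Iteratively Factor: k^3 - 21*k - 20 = (k - 5)*(k^2 + 5*k + 4) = (k - 5)*(k + 4)*(k + 1)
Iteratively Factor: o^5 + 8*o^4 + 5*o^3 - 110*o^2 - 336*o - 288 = (o + 4)*(o^4 + 4*o^3 - 11*o^2 - 66*o - 72) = (o + 3)*(o + 4)*(o^3 + o^2 - 14*o - 24) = (o - 4)*(o + 3)*(o + 4)*(o^2 + 5*o + 6) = (o - 4)*(o + 2)*(o + 3)*(o + 4)*(o + 3)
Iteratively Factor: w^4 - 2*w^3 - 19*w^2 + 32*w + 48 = (w - 4)*(w^3 + 2*w^2 - 11*w - 12) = (w - 4)*(w + 1)*(w^2 + w - 12) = (w - 4)*(w + 1)*(w + 4)*(w - 3)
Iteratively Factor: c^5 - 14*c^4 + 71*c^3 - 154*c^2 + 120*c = (c - 4)*(c^4 - 10*c^3 + 31*c^2 - 30*c) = (c - 4)*(c - 2)*(c^3 - 8*c^2 + 15*c) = c*(c - 4)*(c - 2)*(c^2 - 8*c + 15) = c*(c - 4)*(c - 3)*(c - 2)*(c - 5)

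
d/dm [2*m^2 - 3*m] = 4*m - 3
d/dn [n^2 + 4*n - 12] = 2*n + 4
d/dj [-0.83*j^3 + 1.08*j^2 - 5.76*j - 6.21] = -2.49*j^2 + 2.16*j - 5.76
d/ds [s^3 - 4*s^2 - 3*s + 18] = 3*s^2 - 8*s - 3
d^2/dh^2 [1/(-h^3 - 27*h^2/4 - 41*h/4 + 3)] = 8*(3*(4*h + 9)*(4*h^3 + 27*h^2 + 41*h - 12) - (12*h^2 + 54*h + 41)^2)/(4*h^3 + 27*h^2 + 41*h - 12)^3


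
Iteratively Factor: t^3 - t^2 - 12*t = (t - 4)*(t^2 + 3*t) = (t - 4)*(t + 3)*(t)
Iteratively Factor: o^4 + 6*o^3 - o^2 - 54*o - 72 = (o - 3)*(o^3 + 9*o^2 + 26*o + 24) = (o - 3)*(o + 3)*(o^2 + 6*o + 8) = (o - 3)*(o + 2)*(o + 3)*(o + 4)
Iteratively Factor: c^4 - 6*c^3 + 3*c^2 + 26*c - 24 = (c - 3)*(c^3 - 3*c^2 - 6*c + 8) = (c - 4)*(c - 3)*(c^2 + c - 2) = (c - 4)*(c - 3)*(c + 2)*(c - 1)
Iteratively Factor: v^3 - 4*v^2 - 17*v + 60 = (v - 3)*(v^2 - v - 20) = (v - 3)*(v + 4)*(v - 5)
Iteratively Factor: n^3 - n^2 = (n)*(n^2 - n) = n^2*(n - 1)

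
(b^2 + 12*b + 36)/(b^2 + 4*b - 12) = (b + 6)/(b - 2)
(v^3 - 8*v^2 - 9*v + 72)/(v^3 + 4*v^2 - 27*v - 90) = (v^2 - 11*v + 24)/(v^2 + v - 30)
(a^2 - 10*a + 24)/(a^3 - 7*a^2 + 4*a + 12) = (a - 4)/(a^2 - a - 2)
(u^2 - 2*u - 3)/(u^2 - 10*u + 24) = (u^2 - 2*u - 3)/(u^2 - 10*u + 24)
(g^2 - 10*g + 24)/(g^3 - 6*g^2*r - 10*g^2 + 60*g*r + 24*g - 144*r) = 1/(g - 6*r)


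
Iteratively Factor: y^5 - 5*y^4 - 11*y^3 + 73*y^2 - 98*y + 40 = (y - 2)*(y^4 - 3*y^3 - 17*y^2 + 39*y - 20) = (y - 5)*(y - 2)*(y^3 + 2*y^2 - 7*y + 4) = (y - 5)*(y - 2)*(y + 4)*(y^2 - 2*y + 1) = (y - 5)*(y - 2)*(y - 1)*(y + 4)*(y - 1)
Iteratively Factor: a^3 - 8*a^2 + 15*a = (a - 5)*(a^2 - 3*a) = (a - 5)*(a - 3)*(a)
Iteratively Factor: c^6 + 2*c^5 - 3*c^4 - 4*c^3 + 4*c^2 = (c)*(c^5 + 2*c^4 - 3*c^3 - 4*c^2 + 4*c) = c*(c + 2)*(c^4 - 3*c^2 + 2*c) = c*(c - 1)*(c + 2)*(c^3 + c^2 - 2*c) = c^2*(c - 1)*(c + 2)*(c^2 + c - 2) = c^2*(c - 1)^2*(c + 2)*(c + 2)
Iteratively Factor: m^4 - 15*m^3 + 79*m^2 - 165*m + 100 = (m - 4)*(m^3 - 11*m^2 + 35*m - 25) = (m - 4)*(m - 1)*(m^2 - 10*m + 25) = (m - 5)*(m - 4)*(m - 1)*(m - 5)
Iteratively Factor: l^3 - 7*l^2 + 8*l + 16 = (l + 1)*(l^2 - 8*l + 16) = (l - 4)*(l + 1)*(l - 4)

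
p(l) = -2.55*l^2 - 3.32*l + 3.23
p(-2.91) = -8.70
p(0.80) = -1.06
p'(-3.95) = 16.82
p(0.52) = 0.81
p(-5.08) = -45.71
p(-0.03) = 3.33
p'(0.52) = -5.97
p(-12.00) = -324.13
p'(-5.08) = 22.59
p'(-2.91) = 11.52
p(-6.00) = -68.65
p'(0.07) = -3.68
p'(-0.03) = -3.17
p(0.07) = 2.99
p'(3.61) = -21.73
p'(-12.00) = 57.88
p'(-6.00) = 27.28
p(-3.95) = -23.44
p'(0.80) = -7.40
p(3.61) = -41.99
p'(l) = -5.1*l - 3.32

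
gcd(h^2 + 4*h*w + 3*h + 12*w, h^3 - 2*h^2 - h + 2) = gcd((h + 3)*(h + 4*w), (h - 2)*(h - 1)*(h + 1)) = 1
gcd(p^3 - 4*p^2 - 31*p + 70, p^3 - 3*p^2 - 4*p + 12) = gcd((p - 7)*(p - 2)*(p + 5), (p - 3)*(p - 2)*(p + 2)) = p - 2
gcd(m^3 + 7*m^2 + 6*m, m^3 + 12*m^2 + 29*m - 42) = m + 6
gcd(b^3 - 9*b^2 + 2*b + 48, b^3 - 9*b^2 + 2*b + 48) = b^3 - 9*b^2 + 2*b + 48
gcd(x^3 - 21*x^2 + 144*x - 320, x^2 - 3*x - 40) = x - 8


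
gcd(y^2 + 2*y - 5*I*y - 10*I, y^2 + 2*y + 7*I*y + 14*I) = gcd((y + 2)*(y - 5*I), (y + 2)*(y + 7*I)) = y + 2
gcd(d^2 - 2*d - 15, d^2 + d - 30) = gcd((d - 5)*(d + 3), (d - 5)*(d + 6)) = d - 5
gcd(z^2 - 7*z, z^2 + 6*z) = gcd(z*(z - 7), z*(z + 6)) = z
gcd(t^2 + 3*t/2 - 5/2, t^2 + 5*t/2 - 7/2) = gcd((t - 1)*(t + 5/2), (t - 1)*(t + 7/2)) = t - 1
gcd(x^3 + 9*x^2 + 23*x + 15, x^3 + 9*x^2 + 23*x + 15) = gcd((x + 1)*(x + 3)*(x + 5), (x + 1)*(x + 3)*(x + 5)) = x^3 + 9*x^2 + 23*x + 15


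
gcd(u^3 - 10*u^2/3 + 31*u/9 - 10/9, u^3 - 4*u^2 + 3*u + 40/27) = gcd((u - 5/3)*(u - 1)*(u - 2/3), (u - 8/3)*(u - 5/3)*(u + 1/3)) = u - 5/3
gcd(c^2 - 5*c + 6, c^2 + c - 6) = c - 2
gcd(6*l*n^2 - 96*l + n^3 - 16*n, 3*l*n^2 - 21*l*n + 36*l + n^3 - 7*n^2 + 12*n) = n - 4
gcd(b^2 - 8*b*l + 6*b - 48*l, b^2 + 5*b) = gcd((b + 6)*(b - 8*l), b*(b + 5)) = 1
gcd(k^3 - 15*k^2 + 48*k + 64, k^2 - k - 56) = k - 8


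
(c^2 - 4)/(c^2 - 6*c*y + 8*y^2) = (c^2 - 4)/(c^2 - 6*c*y + 8*y^2)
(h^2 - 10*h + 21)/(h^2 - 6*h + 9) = (h - 7)/(h - 3)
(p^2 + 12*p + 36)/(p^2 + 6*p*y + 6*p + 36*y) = (p + 6)/(p + 6*y)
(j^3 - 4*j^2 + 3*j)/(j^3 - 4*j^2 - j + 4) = j*(j - 3)/(j^2 - 3*j - 4)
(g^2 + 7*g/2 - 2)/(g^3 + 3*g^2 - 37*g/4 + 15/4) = 2*(g + 4)/(2*g^2 + 7*g - 15)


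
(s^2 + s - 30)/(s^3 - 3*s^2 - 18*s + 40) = (s + 6)/(s^2 + 2*s - 8)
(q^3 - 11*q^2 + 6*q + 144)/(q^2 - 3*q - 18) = q - 8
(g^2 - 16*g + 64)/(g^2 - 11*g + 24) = (g - 8)/(g - 3)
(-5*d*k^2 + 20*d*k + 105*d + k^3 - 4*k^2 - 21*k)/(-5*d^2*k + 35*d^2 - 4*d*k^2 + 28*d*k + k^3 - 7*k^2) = (k + 3)/(d + k)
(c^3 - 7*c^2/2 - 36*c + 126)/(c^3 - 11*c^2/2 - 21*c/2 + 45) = (2*c^2 + 5*c - 42)/(2*c^2 + c - 15)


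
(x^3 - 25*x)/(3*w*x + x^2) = (x^2 - 25)/(3*w + x)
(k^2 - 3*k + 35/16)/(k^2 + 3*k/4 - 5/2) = (k - 7/4)/(k + 2)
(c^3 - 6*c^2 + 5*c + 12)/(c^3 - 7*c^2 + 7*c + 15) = (c - 4)/(c - 5)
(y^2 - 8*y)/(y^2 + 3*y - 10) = y*(y - 8)/(y^2 + 3*y - 10)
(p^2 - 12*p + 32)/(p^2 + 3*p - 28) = (p - 8)/(p + 7)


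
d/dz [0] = 0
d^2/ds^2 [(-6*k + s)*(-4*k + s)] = 2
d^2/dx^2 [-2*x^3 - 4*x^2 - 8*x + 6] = -12*x - 8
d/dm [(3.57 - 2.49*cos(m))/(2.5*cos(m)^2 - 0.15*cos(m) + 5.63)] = (-6.225*cos(m)^2 + 17.85*cos(m) + 13.4832)*sin(m)/(6.25*cos(m)^4 - 0.75*cos(m)^3 + 28.1725*cos(m)^2 - 1.689*cos(m) + 31.6969)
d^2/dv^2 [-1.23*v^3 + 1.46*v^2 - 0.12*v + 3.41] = 2.92 - 7.38*v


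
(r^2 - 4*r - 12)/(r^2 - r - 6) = (r - 6)/(r - 3)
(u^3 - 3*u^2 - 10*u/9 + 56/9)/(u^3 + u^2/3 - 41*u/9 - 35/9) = (3*u^2 - 2*u - 8)/(3*u^2 + 8*u + 5)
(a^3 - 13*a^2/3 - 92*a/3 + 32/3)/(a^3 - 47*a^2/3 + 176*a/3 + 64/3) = (3*a^2 + 11*a - 4)/(3*a^2 - 23*a - 8)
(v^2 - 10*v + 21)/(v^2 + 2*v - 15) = (v - 7)/(v + 5)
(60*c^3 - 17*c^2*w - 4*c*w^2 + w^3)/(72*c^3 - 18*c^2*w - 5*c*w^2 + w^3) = (-5*c + w)/(-6*c + w)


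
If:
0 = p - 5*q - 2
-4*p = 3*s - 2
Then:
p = 1/2 - 3*s/4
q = -3*s/20 - 3/10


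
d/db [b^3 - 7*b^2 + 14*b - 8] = 3*b^2 - 14*b + 14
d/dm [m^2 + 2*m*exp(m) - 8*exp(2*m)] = 2*m*exp(m) + 2*m - 16*exp(2*m) + 2*exp(m)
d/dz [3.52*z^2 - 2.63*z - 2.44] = 7.04*z - 2.63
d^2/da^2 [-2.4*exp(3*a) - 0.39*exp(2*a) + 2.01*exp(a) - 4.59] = (-21.6*exp(2*a) - 1.56*exp(a) + 2.01)*exp(a)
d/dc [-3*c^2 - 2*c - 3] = -6*c - 2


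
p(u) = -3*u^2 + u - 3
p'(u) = 1 - 6*u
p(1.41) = -7.55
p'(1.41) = -7.46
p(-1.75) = -13.94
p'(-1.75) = 11.50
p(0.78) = -4.05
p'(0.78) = -3.68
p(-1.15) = -8.12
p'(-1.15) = 7.90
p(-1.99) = -16.87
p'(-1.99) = 12.94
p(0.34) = -3.01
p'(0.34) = -1.04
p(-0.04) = -3.04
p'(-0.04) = 1.24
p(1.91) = -12.03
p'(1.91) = -10.46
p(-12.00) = -447.00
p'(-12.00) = 73.00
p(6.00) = -105.00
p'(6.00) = -35.00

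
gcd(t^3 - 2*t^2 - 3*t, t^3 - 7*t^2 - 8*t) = t^2 + t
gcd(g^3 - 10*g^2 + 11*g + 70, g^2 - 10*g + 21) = g - 7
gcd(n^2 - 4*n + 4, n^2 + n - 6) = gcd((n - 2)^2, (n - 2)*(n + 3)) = n - 2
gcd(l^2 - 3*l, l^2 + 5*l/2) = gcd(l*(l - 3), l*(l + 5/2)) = l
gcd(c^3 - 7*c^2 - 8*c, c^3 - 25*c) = c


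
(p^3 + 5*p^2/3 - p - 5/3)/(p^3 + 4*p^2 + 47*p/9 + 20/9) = 3*(p - 1)/(3*p + 4)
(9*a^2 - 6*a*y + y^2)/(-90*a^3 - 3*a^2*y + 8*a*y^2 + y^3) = (-3*a + y)/(30*a^2 + 11*a*y + y^2)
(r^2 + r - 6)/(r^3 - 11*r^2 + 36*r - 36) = (r + 3)/(r^2 - 9*r + 18)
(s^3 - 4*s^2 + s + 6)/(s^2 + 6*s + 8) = (s^3 - 4*s^2 + s + 6)/(s^2 + 6*s + 8)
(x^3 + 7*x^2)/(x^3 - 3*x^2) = (x + 7)/(x - 3)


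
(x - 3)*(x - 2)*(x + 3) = x^3 - 2*x^2 - 9*x + 18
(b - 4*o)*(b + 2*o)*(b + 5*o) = b^3 + 3*b^2*o - 18*b*o^2 - 40*o^3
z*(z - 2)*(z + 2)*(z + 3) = z^4 + 3*z^3 - 4*z^2 - 12*z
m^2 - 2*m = m*(m - 2)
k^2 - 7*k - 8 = (k - 8)*(k + 1)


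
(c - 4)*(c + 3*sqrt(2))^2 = c^3 - 4*c^2 + 6*sqrt(2)*c^2 - 24*sqrt(2)*c + 18*c - 72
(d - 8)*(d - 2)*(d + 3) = d^3 - 7*d^2 - 14*d + 48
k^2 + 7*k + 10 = (k + 2)*(k + 5)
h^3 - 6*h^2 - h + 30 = (h - 5)*(h - 3)*(h + 2)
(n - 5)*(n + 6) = n^2 + n - 30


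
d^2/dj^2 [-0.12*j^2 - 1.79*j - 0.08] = -0.240000000000000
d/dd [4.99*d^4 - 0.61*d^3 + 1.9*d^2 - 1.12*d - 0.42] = 19.96*d^3 - 1.83*d^2 + 3.8*d - 1.12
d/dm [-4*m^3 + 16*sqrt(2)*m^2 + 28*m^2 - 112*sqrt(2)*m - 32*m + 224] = -12*m^2 + 32*sqrt(2)*m + 56*m - 112*sqrt(2) - 32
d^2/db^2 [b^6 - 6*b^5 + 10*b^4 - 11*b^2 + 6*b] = 30*b^4 - 120*b^3 + 120*b^2 - 22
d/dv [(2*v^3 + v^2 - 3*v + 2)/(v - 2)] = (4*v^3 - 11*v^2 - 4*v + 4)/(v^2 - 4*v + 4)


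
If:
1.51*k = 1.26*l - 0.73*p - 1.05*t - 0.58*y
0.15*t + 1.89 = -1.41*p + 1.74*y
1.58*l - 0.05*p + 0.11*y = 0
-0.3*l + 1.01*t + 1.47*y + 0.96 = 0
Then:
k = 1.23487738637858 - 0.05997778404571*y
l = -0.0256428015812972*y - 0.0391794623163234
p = 1.38968747003101*y - 1.23807100919582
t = -1.46306221829147*y - 0.962132513559304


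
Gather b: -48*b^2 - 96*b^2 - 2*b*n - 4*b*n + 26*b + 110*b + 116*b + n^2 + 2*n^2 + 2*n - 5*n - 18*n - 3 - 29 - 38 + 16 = -144*b^2 + b*(252 - 6*n) + 3*n^2 - 21*n - 54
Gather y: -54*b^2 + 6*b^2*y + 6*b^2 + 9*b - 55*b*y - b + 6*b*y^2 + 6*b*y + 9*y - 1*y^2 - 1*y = -48*b^2 + 8*b + y^2*(6*b - 1) + y*(6*b^2 - 49*b + 8)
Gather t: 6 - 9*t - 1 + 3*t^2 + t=3*t^2 - 8*t + 5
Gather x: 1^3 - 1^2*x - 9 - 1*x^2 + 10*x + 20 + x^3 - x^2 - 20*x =x^3 - 2*x^2 - 11*x + 12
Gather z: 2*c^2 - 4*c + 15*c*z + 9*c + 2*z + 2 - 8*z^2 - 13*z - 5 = 2*c^2 + 5*c - 8*z^2 + z*(15*c - 11) - 3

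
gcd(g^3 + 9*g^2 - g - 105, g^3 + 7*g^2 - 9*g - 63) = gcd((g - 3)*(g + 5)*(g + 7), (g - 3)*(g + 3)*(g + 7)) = g^2 + 4*g - 21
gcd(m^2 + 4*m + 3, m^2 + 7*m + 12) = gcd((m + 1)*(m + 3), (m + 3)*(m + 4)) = m + 3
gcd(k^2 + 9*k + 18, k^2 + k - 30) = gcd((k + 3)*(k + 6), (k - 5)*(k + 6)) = k + 6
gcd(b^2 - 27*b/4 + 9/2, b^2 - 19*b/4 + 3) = b - 3/4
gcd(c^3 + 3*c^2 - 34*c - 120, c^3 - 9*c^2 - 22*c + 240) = c^2 - c - 30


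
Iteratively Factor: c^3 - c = (c)*(c^2 - 1) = c*(c - 1)*(c + 1)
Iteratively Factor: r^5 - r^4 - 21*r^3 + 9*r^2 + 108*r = (r + 3)*(r^4 - 4*r^3 - 9*r^2 + 36*r) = (r - 3)*(r + 3)*(r^3 - r^2 - 12*r) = (r - 3)*(r + 3)^2*(r^2 - 4*r) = r*(r - 3)*(r + 3)^2*(r - 4)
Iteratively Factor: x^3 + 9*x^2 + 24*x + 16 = (x + 1)*(x^2 + 8*x + 16) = (x + 1)*(x + 4)*(x + 4)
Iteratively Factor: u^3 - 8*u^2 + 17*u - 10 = (u - 1)*(u^2 - 7*u + 10) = (u - 5)*(u - 1)*(u - 2)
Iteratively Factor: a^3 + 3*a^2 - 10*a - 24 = (a + 2)*(a^2 + a - 12) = (a - 3)*(a + 2)*(a + 4)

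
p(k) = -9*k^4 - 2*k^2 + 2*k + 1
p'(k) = -36*k^3 - 4*k + 2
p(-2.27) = -252.82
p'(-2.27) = 432.17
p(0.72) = -1.02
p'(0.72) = -14.32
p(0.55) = 0.67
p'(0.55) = -6.19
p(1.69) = -74.75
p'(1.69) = -178.53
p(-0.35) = -0.08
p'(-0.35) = 4.94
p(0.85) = -3.44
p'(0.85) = -23.51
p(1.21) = -18.80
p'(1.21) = -66.62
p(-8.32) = -43279.75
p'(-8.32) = 20768.77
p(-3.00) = -752.00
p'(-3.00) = 986.00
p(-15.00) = -456104.00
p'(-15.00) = 121562.00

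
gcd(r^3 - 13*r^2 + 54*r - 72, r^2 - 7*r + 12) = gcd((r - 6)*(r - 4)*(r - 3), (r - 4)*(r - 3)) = r^2 - 7*r + 12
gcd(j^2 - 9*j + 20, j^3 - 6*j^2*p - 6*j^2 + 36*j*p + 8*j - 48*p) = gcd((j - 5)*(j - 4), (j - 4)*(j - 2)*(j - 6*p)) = j - 4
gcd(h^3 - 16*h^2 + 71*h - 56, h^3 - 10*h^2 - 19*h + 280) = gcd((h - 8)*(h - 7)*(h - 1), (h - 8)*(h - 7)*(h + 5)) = h^2 - 15*h + 56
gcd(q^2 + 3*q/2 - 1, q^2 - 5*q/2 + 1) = q - 1/2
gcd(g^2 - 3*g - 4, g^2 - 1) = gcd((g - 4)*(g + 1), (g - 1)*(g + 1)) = g + 1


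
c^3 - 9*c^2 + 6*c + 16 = (c - 8)*(c - 2)*(c + 1)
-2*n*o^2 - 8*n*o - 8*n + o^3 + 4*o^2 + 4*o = (-2*n + o)*(o + 2)^2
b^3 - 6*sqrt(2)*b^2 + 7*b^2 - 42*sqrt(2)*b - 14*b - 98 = (b + 7)*(b - 7*sqrt(2))*(b + sqrt(2))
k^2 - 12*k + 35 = (k - 7)*(k - 5)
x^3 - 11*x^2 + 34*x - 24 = (x - 6)*(x - 4)*(x - 1)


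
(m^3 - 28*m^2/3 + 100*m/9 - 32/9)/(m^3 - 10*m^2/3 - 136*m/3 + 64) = (9*m^2 - 12*m + 4)/(3*(3*m^2 + 14*m - 24))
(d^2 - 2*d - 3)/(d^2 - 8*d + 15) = (d + 1)/(d - 5)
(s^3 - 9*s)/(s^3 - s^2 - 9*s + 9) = s/(s - 1)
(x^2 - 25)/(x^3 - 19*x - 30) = (x + 5)/(x^2 + 5*x + 6)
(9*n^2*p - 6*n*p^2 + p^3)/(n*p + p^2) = (9*n^2 - 6*n*p + p^2)/(n + p)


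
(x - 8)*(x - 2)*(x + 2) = x^3 - 8*x^2 - 4*x + 32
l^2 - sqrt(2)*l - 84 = (l - 7*sqrt(2))*(l + 6*sqrt(2))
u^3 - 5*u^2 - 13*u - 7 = (u - 7)*(u + 1)^2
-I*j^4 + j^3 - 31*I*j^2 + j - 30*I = (j - 5*I)*(j - I)*(j + 6*I)*(-I*j + 1)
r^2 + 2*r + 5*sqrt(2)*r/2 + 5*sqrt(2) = (r + 2)*(r + 5*sqrt(2)/2)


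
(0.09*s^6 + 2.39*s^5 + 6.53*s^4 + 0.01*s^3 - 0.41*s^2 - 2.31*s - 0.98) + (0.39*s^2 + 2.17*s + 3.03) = 0.09*s^6 + 2.39*s^5 + 6.53*s^4 + 0.01*s^3 - 0.02*s^2 - 0.14*s + 2.05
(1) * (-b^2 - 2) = -b^2 - 2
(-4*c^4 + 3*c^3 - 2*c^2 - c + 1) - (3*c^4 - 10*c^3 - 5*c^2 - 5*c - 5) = -7*c^4 + 13*c^3 + 3*c^2 + 4*c + 6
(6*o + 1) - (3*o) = 3*o + 1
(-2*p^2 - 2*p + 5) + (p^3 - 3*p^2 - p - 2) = p^3 - 5*p^2 - 3*p + 3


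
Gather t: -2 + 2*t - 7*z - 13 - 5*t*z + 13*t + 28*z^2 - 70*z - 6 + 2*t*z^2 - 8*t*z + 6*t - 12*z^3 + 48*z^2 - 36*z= t*(2*z^2 - 13*z + 21) - 12*z^3 + 76*z^2 - 113*z - 21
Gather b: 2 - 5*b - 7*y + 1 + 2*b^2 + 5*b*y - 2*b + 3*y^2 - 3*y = 2*b^2 + b*(5*y - 7) + 3*y^2 - 10*y + 3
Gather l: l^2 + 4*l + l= l^2 + 5*l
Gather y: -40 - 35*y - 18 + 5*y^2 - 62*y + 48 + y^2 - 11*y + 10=6*y^2 - 108*y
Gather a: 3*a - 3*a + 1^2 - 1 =0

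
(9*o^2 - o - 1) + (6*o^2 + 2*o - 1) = 15*o^2 + o - 2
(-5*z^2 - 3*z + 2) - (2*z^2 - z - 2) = -7*z^2 - 2*z + 4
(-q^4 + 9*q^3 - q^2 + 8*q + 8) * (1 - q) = q^5 - 10*q^4 + 10*q^3 - 9*q^2 + 8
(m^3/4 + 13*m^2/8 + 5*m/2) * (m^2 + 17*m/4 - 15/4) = m^5/4 + 43*m^4/16 + 271*m^3/32 + 145*m^2/32 - 75*m/8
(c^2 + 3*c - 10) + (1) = c^2 + 3*c - 9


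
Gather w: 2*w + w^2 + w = w^2 + 3*w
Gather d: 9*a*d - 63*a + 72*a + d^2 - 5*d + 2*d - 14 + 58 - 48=9*a + d^2 + d*(9*a - 3) - 4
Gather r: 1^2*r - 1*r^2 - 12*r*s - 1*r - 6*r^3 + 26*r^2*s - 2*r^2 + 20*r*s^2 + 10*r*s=-6*r^3 + r^2*(26*s - 3) + r*(20*s^2 - 2*s)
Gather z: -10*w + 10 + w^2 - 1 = w^2 - 10*w + 9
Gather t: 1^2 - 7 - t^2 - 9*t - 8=-t^2 - 9*t - 14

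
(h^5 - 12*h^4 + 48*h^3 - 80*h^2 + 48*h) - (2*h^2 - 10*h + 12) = h^5 - 12*h^4 + 48*h^3 - 82*h^2 + 58*h - 12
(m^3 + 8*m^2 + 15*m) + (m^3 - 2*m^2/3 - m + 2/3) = 2*m^3 + 22*m^2/3 + 14*m + 2/3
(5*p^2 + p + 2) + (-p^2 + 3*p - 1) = 4*p^2 + 4*p + 1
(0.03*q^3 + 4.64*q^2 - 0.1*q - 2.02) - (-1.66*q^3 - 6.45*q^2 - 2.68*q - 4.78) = 1.69*q^3 + 11.09*q^2 + 2.58*q + 2.76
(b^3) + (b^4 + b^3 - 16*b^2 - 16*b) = b^4 + 2*b^3 - 16*b^2 - 16*b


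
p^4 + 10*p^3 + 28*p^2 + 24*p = p*(p + 2)^2*(p + 6)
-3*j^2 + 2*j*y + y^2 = (-j + y)*(3*j + y)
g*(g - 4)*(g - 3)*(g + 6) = g^4 - g^3 - 30*g^2 + 72*g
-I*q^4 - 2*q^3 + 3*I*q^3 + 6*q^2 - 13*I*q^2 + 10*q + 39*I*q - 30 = (q - 3)*(q - 5*I)*(q + 2*I)*(-I*q + 1)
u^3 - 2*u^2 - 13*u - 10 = (u - 5)*(u + 1)*(u + 2)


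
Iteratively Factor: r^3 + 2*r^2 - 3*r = (r)*(r^2 + 2*r - 3) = r*(r - 1)*(r + 3)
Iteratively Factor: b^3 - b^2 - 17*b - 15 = (b + 3)*(b^2 - 4*b - 5) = (b + 1)*(b + 3)*(b - 5)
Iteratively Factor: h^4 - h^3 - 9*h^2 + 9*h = (h + 3)*(h^3 - 4*h^2 + 3*h) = (h - 1)*(h + 3)*(h^2 - 3*h) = h*(h - 1)*(h + 3)*(h - 3)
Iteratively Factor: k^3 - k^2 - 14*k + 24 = (k - 2)*(k^2 + k - 12) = (k - 2)*(k + 4)*(k - 3)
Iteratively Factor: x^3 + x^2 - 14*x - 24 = (x + 3)*(x^2 - 2*x - 8) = (x + 2)*(x + 3)*(x - 4)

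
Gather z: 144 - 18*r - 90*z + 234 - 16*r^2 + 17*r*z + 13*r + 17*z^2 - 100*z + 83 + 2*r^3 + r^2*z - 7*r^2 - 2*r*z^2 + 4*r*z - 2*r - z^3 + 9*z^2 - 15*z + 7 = 2*r^3 - 23*r^2 - 7*r - z^3 + z^2*(26 - 2*r) + z*(r^2 + 21*r - 205) + 468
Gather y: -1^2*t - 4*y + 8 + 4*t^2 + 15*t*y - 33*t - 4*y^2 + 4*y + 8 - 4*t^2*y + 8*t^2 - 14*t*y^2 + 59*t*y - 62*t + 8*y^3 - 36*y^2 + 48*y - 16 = 12*t^2 - 96*t + 8*y^3 + y^2*(-14*t - 40) + y*(-4*t^2 + 74*t + 48)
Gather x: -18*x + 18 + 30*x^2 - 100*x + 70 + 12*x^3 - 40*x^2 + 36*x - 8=12*x^3 - 10*x^2 - 82*x + 80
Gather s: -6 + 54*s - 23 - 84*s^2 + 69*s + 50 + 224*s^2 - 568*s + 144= 140*s^2 - 445*s + 165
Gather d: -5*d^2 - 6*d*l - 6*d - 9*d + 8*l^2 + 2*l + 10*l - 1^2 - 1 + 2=-5*d^2 + d*(-6*l - 15) + 8*l^2 + 12*l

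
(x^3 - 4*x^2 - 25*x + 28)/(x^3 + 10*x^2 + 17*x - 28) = (x - 7)/(x + 7)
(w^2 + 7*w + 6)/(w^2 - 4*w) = (w^2 + 7*w + 6)/(w*(w - 4))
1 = 1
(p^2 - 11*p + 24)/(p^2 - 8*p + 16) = (p^2 - 11*p + 24)/(p^2 - 8*p + 16)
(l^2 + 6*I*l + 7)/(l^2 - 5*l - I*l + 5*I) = (l + 7*I)/(l - 5)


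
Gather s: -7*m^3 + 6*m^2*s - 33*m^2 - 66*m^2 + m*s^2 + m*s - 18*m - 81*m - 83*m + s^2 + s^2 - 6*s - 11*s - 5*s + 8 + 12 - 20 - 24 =-7*m^3 - 99*m^2 - 182*m + s^2*(m + 2) + s*(6*m^2 + m - 22) - 24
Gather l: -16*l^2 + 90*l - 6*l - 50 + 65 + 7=-16*l^2 + 84*l + 22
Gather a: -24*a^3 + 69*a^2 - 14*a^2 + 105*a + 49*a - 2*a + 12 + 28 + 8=-24*a^3 + 55*a^2 + 152*a + 48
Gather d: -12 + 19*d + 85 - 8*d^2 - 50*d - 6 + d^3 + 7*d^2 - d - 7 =d^3 - d^2 - 32*d + 60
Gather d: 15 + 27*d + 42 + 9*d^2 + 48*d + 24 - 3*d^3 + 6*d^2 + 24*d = -3*d^3 + 15*d^2 + 99*d + 81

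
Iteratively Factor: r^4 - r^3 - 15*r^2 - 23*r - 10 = (r + 1)*(r^3 - 2*r^2 - 13*r - 10) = (r + 1)^2*(r^2 - 3*r - 10) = (r - 5)*(r + 1)^2*(r + 2)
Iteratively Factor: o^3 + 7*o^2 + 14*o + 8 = (o + 2)*(o^2 + 5*o + 4) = (o + 1)*(o + 2)*(o + 4)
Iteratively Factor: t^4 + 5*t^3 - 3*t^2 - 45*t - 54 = (t + 2)*(t^3 + 3*t^2 - 9*t - 27) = (t + 2)*(t + 3)*(t^2 - 9) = (t + 2)*(t + 3)^2*(t - 3)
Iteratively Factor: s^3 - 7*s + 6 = (s - 2)*(s^2 + 2*s - 3) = (s - 2)*(s - 1)*(s + 3)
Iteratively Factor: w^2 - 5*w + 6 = (w - 3)*(w - 2)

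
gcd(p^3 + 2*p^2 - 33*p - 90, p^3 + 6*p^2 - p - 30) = p^2 + 8*p + 15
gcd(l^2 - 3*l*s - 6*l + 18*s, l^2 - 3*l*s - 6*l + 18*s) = -l^2 + 3*l*s + 6*l - 18*s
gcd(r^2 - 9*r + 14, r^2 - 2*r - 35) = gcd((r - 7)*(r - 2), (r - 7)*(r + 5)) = r - 7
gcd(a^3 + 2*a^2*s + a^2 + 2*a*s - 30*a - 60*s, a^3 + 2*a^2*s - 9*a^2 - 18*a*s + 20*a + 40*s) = a^2 + 2*a*s - 5*a - 10*s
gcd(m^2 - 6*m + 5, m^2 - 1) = m - 1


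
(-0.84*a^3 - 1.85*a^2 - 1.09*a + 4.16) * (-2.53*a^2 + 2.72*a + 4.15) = 2.1252*a^5 + 2.3957*a^4 - 5.7603*a^3 - 21.1671*a^2 + 6.7917*a + 17.264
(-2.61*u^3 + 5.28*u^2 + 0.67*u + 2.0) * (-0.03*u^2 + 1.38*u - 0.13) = 0.0783*u^5 - 3.7602*u^4 + 7.6056*u^3 + 0.1782*u^2 + 2.6729*u - 0.26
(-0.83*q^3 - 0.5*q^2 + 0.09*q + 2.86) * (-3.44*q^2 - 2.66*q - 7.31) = 2.8552*q^5 + 3.9278*q^4 + 7.0877*q^3 - 6.4228*q^2 - 8.2655*q - 20.9066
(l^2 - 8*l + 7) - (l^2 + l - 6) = 13 - 9*l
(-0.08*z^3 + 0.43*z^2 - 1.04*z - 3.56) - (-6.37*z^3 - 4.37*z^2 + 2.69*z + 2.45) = 6.29*z^3 + 4.8*z^2 - 3.73*z - 6.01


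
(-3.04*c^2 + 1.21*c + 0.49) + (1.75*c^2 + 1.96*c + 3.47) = -1.29*c^2 + 3.17*c + 3.96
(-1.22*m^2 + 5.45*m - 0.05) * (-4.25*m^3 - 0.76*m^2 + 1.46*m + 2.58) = 5.185*m^5 - 22.2353*m^4 - 5.7107*m^3 + 4.8474*m^2 + 13.988*m - 0.129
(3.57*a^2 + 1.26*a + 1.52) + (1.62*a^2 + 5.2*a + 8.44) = 5.19*a^2 + 6.46*a + 9.96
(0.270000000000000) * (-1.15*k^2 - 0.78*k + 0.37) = -0.3105*k^2 - 0.2106*k + 0.0999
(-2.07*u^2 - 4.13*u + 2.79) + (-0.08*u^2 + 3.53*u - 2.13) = -2.15*u^2 - 0.6*u + 0.66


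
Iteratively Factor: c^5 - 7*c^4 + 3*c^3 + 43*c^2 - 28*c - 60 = (c + 2)*(c^4 - 9*c^3 + 21*c^2 + c - 30) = (c + 1)*(c + 2)*(c^3 - 10*c^2 + 31*c - 30) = (c - 5)*(c + 1)*(c + 2)*(c^2 - 5*c + 6) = (c - 5)*(c - 3)*(c + 1)*(c + 2)*(c - 2)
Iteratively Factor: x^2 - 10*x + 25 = (x - 5)*(x - 5)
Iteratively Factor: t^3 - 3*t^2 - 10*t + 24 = (t - 2)*(t^2 - t - 12) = (t - 4)*(t - 2)*(t + 3)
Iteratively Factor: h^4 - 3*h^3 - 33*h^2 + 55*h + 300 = (h - 5)*(h^3 + 2*h^2 - 23*h - 60) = (h - 5)*(h + 4)*(h^2 - 2*h - 15) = (h - 5)*(h + 3)*(h + 4)*(h - 5)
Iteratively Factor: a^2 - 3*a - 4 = (a - 4)*(a + 1)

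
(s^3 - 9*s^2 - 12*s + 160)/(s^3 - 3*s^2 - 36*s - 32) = (s - 5)/(s + 1)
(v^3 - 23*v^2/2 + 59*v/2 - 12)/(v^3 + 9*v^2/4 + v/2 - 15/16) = 8*(v^2 - 11*v + 24)/(8*v^2 + 22*v + 15)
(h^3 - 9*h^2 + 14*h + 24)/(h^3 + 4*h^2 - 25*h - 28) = (h - 6)/(h + 7)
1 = 1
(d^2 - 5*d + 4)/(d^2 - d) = (d - 4)/d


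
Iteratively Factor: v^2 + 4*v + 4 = (v + 2)*(v + 2)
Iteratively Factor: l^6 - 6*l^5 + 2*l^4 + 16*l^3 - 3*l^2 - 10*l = (l)*(l^5 - 6*l^4 + 2*l^3 + 16*l^2 - 3*l - 10) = l*(l + 1)*(l^4 - 7*l^3 + 9*l^2 + 7*l - 10) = l*(l - 2)*(l + 1)*(l^3 - 5*l^2 - l + 5) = l*(l - 5)*(l - 2)*(l + 1)*(l^2 - 1) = l*(l - 5)*(l - 2)*(l - 1)*(l + 1)*(l + 1)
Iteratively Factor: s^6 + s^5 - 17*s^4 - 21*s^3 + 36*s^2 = (s + 3)*(s^5 - 2*s^4 - 11*s^3 + 12*s^2) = (s - 1)*(s + 3)*(s^4 - s^3 - 12*s^2) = (s - 4)*(s - 1)*(s + 3)*(s^3 + 3*s^2) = (s - 4)*(s - 1)*(s + 3)^2*(s^2) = s*(s - 4)*(s - 1)*(s + 3)^2*(s)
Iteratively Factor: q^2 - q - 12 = (q + 3)*(q - 4)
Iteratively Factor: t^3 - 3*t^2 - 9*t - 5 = (t - 5)*(t^2 + 2*t + 1) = (t - 5)*(t + 1)*(t + 1)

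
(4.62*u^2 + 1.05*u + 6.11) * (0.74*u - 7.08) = 3.4188*u^3 - 31.9326*u^2 - 2.9126*u - 43.2588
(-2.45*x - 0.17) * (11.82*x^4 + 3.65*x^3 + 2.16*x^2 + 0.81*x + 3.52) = -28.959*x^5 - 10.9519*x^4 - 5.9125*x^3 - 2.3517*x^2 - 8.7617*x - 0.5984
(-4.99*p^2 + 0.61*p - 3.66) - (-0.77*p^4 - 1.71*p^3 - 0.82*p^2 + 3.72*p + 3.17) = 0.77*p^4 + 1.71*p^3 - 4.17*p^2 - 3.11*p - 6.83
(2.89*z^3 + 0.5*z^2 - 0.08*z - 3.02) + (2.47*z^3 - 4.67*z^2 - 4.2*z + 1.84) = 5.36*z^3 - 4.17*z^2 - 4.28*z - 1.18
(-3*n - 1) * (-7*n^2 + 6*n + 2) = 21*n^3 - 11*n^2 - 12*n - 2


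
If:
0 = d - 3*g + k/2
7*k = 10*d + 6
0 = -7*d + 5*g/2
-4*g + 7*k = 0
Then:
No Solution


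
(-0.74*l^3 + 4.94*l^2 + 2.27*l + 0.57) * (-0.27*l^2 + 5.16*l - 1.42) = 0.1998*l^5 - 5.1522*l^4 + 25.9283*l^3 + 4.5445*l^2 - 0.2822*l - 0.8094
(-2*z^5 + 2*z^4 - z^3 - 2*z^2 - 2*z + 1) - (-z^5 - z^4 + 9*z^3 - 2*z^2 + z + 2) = -z^5 + 3*z^4 - 10*z^3 - 3*z - 1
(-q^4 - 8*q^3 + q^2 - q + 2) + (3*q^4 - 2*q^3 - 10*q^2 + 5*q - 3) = 2*q^4 - 10*q^3 - 9*q^2 + 4*q - 1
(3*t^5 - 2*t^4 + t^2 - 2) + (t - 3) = 3*t^5 - 2*t^4 + t^2 + t - 5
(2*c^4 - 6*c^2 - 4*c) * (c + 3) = 2*c^5 + 6*c^4 - 6*c^3 - 22*c^2 - 12*c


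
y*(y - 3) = y^2 - 3*y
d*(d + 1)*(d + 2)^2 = d^4 + 5*d^3 + 8*d^2 + 4*d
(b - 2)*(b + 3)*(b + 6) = b^3 + 7*b^2 - 36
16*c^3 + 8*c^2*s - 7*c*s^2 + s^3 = (-4*c + s)^2*(c + s)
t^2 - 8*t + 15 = (t - 5)*(t - 3)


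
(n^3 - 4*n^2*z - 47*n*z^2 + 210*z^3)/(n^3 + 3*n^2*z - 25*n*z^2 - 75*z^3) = (n^2 + n*z - 42*z^2)/(n^2 + 8*n*z + 15*z^2)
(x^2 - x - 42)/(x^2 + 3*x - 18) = (x - 7)/(x - 3)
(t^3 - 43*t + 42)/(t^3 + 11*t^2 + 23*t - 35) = (t - 6)/(t + 5)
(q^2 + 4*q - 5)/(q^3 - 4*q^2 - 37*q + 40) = 1/(q - 8)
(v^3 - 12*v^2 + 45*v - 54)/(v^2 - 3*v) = v - 9 + 18/v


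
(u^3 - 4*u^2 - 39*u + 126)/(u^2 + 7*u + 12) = (u^3 - 4*u^2 - 39*u + 126)/(u^2 + 7*u + 12)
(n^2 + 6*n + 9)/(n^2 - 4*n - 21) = (n + 3)/(n - 7)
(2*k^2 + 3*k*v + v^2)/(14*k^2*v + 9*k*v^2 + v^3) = (k + v)/(v*(7*k + v))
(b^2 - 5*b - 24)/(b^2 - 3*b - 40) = (b + 3)/(b + 5)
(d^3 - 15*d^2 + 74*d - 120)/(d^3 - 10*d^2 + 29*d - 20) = (d - 6)/(d - 1)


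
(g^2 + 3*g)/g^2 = (g + 3)/g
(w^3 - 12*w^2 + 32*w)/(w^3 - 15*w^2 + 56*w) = (w - 4)/(w - 7)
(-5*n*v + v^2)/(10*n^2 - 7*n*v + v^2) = v/(-2*n + v)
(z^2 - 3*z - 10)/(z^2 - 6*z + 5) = (z + 2)/(z - 1)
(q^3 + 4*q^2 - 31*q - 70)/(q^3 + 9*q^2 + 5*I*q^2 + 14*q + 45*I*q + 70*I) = (q - 5)/(q + 5*I)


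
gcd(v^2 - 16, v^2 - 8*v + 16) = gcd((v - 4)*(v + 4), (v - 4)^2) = v - 4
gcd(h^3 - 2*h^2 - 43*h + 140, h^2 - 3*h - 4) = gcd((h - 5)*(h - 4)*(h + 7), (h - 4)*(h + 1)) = h - 4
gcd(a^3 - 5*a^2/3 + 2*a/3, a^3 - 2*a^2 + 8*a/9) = a^2 - 2*a/3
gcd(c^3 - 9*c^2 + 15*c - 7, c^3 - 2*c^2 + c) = c^2 - 2*c + 1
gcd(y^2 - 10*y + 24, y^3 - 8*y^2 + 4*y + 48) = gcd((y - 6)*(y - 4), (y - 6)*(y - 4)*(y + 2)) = y^2 - 10*y + 24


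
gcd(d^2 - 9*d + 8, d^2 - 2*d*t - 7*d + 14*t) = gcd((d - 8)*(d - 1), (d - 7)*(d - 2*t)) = 1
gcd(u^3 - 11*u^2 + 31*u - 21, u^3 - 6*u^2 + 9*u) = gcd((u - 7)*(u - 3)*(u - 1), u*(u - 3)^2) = u - 3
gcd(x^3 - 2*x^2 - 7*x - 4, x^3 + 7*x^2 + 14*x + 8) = x + 1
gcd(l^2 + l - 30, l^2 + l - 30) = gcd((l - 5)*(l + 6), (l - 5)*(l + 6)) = l^2 + l - 30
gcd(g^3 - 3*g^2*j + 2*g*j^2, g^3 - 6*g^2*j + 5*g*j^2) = g^2 - g*j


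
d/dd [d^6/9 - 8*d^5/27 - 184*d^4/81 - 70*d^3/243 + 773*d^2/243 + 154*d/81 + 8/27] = 2*d^5/3 - 40*d^4/27 - 736*d^3/81 - 70*d^2/81 + 1546*d/243 + 154/81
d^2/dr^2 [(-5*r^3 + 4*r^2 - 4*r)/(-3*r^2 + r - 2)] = 2*(-r^3 + 42*r^2 - 12*r - 8)/(27*r^6 - 27*r^5 + 63*r^4 - 37*r^3 + 42*r^2 - 12*r + 8)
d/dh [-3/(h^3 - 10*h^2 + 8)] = 3*h*(3*h - 20)/(h^3 - 10*h^2 + 8)^2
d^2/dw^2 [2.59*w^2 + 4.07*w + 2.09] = 5.18000000000000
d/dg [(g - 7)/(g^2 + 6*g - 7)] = (g^2 + 6*g - 2*(g - 7)*(g + 3) - 7)/(g^2 + 6*g - 7)^2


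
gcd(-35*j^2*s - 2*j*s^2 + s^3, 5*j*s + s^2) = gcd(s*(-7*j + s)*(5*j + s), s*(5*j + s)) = 5*j*s + s^2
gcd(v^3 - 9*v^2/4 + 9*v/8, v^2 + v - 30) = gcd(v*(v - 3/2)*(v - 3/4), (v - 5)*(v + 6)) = 1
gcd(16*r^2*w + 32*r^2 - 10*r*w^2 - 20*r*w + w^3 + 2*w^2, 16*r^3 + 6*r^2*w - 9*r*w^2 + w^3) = 16*r^2 - 10*r*w + w^2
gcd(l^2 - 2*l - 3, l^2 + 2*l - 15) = l - 3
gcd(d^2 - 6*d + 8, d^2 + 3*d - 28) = d - 4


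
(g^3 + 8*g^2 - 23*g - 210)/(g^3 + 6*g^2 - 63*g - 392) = (g^2 + g - 30)/(g^2 - g - 56)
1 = 1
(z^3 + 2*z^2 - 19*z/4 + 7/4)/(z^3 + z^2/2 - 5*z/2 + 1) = (z + 7/2)/(z + 2)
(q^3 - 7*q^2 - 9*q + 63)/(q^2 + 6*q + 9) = (q^2 - 10*q + 21)/(q + 3)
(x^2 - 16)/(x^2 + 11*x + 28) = (x - 4)/(x + 7)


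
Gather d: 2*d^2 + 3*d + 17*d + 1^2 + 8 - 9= 2*d^2 + 20*d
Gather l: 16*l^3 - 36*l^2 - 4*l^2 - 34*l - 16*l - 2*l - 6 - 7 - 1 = 16*l^3 - 40*l^2 - 52*l - 14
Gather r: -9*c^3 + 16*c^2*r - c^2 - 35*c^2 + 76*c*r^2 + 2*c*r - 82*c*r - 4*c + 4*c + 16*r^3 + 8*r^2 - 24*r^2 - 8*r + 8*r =-9*c^3 - 36*c^2 + 16*r^3 + r^2*(76*c - 16) + r*(16*c^2 - 80*c)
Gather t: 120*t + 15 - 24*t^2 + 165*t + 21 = -24*t^2 + 285*t + 36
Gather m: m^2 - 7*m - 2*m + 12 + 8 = m^2 - 9*m + 20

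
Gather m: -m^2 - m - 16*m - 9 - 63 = -m^2 - 17*m - 72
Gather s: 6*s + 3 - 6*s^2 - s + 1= -6*s^2 + 5*s + 4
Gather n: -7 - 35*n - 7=-35*n - 14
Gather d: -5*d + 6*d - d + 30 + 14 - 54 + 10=0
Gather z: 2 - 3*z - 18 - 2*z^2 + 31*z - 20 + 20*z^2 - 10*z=18*z^2 + 18*z - 36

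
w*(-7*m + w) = -7*m*w + w^2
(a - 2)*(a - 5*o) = a^2 - 5*a*o - 2*a + 10*o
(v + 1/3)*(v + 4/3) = v^2 + 5*v/3 + 4/9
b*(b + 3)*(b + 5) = b^3 + 8*b^2 + 15*b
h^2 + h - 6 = (h - 2)*(h + 3)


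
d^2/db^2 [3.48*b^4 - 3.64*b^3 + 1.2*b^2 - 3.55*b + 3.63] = 41.76*b^2 - 21.84*b + 2.4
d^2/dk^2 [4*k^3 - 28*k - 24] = 24*k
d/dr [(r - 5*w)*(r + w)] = 2*r - 4*w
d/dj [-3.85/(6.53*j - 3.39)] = 25.1405/(6.53*j - 3.39)^2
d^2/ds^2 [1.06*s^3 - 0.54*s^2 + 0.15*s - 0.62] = 6.36*s - 1.08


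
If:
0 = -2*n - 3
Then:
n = -3/2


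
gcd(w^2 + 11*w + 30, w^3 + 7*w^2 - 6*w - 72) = w + 6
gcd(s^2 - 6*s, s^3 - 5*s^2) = s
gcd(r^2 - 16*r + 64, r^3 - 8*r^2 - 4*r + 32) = r - 8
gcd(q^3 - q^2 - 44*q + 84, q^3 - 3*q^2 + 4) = q - 2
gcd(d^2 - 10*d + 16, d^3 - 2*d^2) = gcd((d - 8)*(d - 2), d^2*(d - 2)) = d - 2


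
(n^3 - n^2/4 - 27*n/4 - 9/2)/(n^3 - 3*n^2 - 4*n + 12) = (n + 3/4)/(n - 2)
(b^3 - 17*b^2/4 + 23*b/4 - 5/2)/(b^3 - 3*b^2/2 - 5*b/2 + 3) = (4*b - 5)/(2*(2*b + 3))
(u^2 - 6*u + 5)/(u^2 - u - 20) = (u - 1)/(u + 4)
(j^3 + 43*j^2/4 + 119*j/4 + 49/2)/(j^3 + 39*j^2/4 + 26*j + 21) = (j + 7)/(j + 6)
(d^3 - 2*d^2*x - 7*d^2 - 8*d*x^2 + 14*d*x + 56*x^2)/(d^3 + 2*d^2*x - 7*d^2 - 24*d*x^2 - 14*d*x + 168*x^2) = (d + 2*x)/(d + 6*x)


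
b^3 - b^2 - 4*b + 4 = (b - 2)*(b - 1)*(b + 2)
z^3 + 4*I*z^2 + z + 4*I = (z - I)*(z + I)*(z + 4*I)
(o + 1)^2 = o^2 + 2*o + 1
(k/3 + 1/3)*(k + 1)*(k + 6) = k^3/3 + 8*k^2/3 + 13*k/3 + 2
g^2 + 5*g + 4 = (g + 1)*(g + 4)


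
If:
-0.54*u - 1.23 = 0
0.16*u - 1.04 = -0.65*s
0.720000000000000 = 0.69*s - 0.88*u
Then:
No Solution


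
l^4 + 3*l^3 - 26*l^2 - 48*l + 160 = (l - 4)*(l - 2)*(l + 4)*(l + 5)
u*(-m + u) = -m*u + u^2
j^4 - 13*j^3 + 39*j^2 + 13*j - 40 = (j - 8)*(j - 5)*(j - 1)*(j + 1)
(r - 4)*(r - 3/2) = r^2 - 11*r/2 + 6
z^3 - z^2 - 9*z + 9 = (z - 3)*(z - 1)*(z + 3)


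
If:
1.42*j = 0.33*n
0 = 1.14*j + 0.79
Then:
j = -0.69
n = -2.98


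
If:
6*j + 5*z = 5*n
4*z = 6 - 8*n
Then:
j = 5/8 - 5*z/4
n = 3/4 - z/2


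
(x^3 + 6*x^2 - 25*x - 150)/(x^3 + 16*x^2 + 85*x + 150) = (x - 5)/(x + 5)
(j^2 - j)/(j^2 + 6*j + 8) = j*(j - 1)/(j^2 + 6*j + 8)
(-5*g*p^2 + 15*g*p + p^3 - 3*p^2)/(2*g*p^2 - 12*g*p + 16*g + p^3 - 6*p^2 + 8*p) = p*(-5*g*p + 15*g + p^2 - 3*p)/(2*g*p^2 - 12*g*p + 16*g + p^3 - 6*p^2 + 8*p)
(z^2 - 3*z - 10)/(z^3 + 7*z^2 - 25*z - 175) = (z + 2)/(z^2 + 12*z + 35)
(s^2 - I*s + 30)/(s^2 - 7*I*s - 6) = (s + 5*I)/(s - I)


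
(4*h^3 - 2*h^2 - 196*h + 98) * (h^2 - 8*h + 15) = 4*h^5 - 34*h^4 - 120*h^3 + 1636*h^2 - 3724*h + 1470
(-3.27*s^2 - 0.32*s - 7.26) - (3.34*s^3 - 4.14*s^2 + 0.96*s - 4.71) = -3.34*s^3 + 0.87*s^2 - 1.28*s - 2.55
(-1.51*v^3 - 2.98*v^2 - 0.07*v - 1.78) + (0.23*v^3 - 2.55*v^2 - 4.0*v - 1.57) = -1.28*v^3 - 5.53*v^2 - 4.07*v - 3.35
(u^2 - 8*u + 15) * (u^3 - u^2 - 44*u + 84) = u^5 - 9*u^4 - 21*u^3 + 421*u^2 - 1332*u + 1260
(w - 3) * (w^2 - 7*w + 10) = w^3 - 10*w^2 + 31*w - 30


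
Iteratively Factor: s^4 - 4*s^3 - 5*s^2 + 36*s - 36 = (s - 2)*(s^3 - 2*s^2 - 9*s + 18) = (s - 3)*(s - 2)*(s^2 + s - 6) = (s - 3)*(s - 2)*(s + 3)*(s - 2)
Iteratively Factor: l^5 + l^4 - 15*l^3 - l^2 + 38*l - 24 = (l - 1)*(l^4 + 2*l^3 - 13*l^2 - 14*l + 24) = (l - 1)*(l + 4)*(l^3 - 2*l^2 - 5*l + 6) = (l - 1)^2*(l + 4)*(l^2 - l - 6) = (l - 3)*(l - 1)^2*(l + 4)*(l + 2)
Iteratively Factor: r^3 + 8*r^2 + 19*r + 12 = (r + 3)*(r^2 + 5*r + 4) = (r + 3)*(r + 4)*(r + 1)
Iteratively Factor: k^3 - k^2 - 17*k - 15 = (k + 3)*(k^2 - 4*k - 5) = (k - 5)*(k + 3)*(k + 1)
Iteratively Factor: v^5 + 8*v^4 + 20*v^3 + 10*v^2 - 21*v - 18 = (v + 2)*(v^4 + 6*v^3 + 8*v^2 - 6*v - 9) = (v + 2)*(v + 3)*(v^3 + 3*v^2 - v - 3) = (v - 1)*(v + 2)*(v + 3)*(v^2 + 4*v + 3) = (v - 1)*(v + 2)*(v + 3)^2*(v + 1)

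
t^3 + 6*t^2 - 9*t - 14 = (t - 2)*(t + 1)*(t + 7)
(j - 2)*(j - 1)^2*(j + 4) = j^4 - 11*j^2 + 18*j - 8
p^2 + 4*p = p*(p + 4)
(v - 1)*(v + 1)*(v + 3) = v^3 + 3*v^2 - v - 3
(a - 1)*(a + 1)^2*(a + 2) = a^4 + 3*a^3 + a^2 - 3*a - 2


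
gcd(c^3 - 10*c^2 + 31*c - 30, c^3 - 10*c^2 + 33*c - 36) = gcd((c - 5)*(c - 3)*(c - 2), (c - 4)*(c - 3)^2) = c - 3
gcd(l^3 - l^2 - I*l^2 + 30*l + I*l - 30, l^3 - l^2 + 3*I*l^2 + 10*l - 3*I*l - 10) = l^2 + l*(-1 + 5*I) - 5*I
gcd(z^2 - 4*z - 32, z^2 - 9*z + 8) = z - 8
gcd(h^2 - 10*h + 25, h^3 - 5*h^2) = h - 5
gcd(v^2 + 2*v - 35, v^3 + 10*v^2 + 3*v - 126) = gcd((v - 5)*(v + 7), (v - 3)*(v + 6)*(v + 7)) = v + 7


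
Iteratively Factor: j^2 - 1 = (j + 1)*(j - 1)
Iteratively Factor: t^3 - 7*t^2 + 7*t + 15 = (t + 1)*(t^2 - 8*t + 15) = (t - 3)*(t + 1)*(t - 5)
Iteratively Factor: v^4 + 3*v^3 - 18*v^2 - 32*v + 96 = (v - 3)*(v^3 + 6*v^2 - 32) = (v - 3)*(v + 4)*(v^2 + 2*v - 8) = (v - 3)*(v - 2)*(v + 4)*(v + 4)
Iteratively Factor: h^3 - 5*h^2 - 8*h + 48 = (h - 4)*(h^2 - h - 12) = (h - 4)^2*(h + 3)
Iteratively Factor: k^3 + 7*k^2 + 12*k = (k + 4)*(k^2 + 3*k) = (k + 3)*(k + 4)*(k)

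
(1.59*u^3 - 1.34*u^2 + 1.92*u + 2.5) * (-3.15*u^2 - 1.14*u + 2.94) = -5.0085*u^5 + 2.4084*u^4 + 0.154199999999999*u^3 - 14.0034*u^2 + 2.7948*u + 7.35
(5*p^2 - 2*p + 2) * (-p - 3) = -5*p^3 - 13*p^2 + 4*p - 6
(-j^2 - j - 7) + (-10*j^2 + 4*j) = -11*j^2 + 3*j - 7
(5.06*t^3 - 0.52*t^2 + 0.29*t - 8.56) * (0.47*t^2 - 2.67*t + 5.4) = 2.3782*t^5 - 13.7546*t^4 + 28.8487*t^3 - 7.6055*t^2 + 24.4212*t - 46.224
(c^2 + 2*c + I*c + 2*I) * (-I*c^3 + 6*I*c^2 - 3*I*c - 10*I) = -I*c^5 + c^4 + 4*I*c^4 - 4*c^3 + 9*I*c^3 - 9*c^2 - 16*I*c^2 + 16*c - 20*I*c + 20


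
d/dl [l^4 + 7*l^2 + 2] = 4*l^3 + 14*l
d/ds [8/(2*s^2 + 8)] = -8*s/(s^2 + 4)^2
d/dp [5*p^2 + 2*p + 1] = 10*p + 2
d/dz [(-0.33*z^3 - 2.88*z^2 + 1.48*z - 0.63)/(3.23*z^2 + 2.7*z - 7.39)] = (-1.0659*z^4 - 1.782*z^3 - 5.2403*z^2 + 46.6362*z - 9.2362)/(10.4329*z^4 + 17.442*z^3 - 40.4494*z^2 - 39.906*z + 54.6121)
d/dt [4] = 0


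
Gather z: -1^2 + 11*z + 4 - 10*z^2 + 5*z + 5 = -10*z^2 + 16*z + 8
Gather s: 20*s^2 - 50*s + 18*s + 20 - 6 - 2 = 20*s^2 - 32*s + 12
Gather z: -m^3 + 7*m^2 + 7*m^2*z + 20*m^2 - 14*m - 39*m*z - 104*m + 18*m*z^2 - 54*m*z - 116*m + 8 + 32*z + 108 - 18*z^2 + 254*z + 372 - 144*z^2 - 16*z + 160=-m^3 + 27*m^2 - 234*m + z^2*(18*m - 162) + z*(7*m^2 - 93*m + 270) + 648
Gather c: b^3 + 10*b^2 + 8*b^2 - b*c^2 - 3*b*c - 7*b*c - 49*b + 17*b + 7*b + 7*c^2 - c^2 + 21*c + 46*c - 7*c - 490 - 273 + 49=b^3 + 18*b^2 - 25*b + c^2*(6 - b) + c*(60 - 10*b) - 714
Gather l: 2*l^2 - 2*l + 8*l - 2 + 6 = 2*l^2 + 6*l + 4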